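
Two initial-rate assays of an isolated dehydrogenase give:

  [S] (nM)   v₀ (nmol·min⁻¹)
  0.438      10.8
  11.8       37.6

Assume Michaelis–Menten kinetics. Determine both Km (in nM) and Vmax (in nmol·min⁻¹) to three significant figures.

Km = 1.25 nM; Vmax = 41.6 nmol·min⁻¹

From v = Vmax[S]/(Km+[S]), each point gives Vmax = v(Km+[S])/[S].
Equating: 10.8(Km+0.438)/0.438 = 37.6(Km+11.8)/11.8.
24.66·Km + 10.8 = 3.186·Km + 37.6, so (24.66 − 3.186)·Km = 37.6 − 10.8.
Km = 26.80/21.47 = 1.25 nM; then Vmax = 10.8(1.25+0.438)/0.438 = 41.6 nmol·min⁻¹.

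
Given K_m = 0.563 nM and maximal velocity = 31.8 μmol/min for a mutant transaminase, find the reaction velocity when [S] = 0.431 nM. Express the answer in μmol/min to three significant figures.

[S]/(Km+[S]) = 0.431/0.9940 = 0.4336, the fractional saturation.
v = 0.4336 × Vmax = 0.4336 × 31.8 = 13.8 μmol/min.

13.8 μmol/min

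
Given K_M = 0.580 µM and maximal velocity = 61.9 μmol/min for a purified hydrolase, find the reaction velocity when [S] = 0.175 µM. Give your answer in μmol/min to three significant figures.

[S]/(Km+[S]) = 0.175/0.7550 = 0.2318, the fractional saturation.
v = 0.2318 × Vmax = 0.2318 × 61.9 = 14.3 μmol/min.

14.3 μmol/min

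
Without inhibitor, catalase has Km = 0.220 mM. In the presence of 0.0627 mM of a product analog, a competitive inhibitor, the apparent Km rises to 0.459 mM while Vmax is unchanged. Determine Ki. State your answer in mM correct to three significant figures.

0.0577 mM

Competitive: Km,app = α·Km with α = 1 + [I]/Ki.
α = Km,app/Km = 0.459/0.220 = 2.086.
Since α = 1 + [I]/Ki, [I]/Ki = 2.086 − 1 = 1.086 and Ki = 0.0627/1.086 = 0.0577 mM.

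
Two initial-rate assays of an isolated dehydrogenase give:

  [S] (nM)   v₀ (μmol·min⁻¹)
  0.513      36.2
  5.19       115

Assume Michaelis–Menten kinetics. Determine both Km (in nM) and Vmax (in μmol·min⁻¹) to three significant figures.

Km = 1.63 nM; Vmax = 151 μmol·min⁻¹

In reciprocal form, 1/v = (Km/Vmax)·(1/[S]) + 1/Vmax. The two points give (1/[S], 1/v) = (1.949, 0.02762) and (0.1927, 0.008696).
Slope = (0.02762 − 0.008696)/(1.949 − 0.1927) = 0.01078; intercept = 0.02762 − 0.01078×1.949 = 0.006619.
Vmax = 1/intercept = 151 μmol·min⁻¹; Km = slope × Vmax = 0.01078 × 151 = 1.63 nM.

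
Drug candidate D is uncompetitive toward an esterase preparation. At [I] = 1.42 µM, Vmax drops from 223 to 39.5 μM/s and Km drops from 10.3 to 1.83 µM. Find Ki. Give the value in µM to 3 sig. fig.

Uncompetitive: Vmax,app = Vmax/α (and Km,app = Km/α) with α = 1 + [I]/Ki.
α = Vmax/Vmax,app = 223/39.5 = 5.646.
Since α = 1 + [I]/Ki, [I]/Ki = 5.646 − 1 = 4.646 and Ki = 1.42/4.646 = 0.306 µM.

0.306 µM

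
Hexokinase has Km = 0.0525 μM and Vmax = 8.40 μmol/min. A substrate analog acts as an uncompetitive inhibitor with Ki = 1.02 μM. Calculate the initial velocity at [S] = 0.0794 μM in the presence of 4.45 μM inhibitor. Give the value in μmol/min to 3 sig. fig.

1.39 μmol/min

With α = 1 + [I]/Ki = 1 + 4.45/1.02 = 5.363, the uncompetitive rate law is v = (Vmax/α)·[S] / (Km/α + [S]).
v = (8.40/5.363)×0.0794 / (0.0525/5.363 + 0.0794) = 0.1244/0.08919 = 1.39 μmol/min.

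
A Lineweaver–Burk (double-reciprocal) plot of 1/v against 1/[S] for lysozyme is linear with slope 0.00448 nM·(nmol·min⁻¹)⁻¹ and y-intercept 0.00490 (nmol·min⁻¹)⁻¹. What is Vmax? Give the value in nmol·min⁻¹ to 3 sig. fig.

204 nmol·min⁻¹

The y-intercept of a Lineweaver–Burk plot equals 1/Vmax, so Vmax = 1/0.00490 = 204 nmol·min⁻¹.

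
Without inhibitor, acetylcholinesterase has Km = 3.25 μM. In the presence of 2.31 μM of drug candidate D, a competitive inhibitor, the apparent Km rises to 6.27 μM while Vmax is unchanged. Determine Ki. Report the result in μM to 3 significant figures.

2.49 μM

Competitive: Km,app = α·Km with α = 1 + [I]/Ki.
α = Km,app/Km = 6.27/3.25 = 1.929.
Ki = [I]/(α − 1) = 2.31/0.9292 = 2.49 μM.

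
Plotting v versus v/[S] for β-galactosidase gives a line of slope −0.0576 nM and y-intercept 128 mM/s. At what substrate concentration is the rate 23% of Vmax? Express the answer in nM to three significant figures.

0.0172 nM

The Eadie–Hofstee slope gives Km = 0.0576 nM (slope = −Km).
v/Vmax = [S]/(Km+[S]) = 0.23 ⇒ [S] = Km·0.23/(1−0.23) = 0.0576 × 0.2987 = 0.0172 nM.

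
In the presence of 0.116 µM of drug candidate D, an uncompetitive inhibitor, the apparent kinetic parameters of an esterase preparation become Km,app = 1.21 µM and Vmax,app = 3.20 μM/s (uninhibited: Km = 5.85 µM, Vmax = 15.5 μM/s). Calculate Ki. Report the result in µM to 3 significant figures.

Uncompetitive: Vmax,app = Vmax/α (and Km,app = Km/α) with α = 1 + [I]/Ki.
α = Vmax/Vmax,app = 15.5/3.20 = 4.844.
Ki = [I]/(α − 1) = 0.116/3.844 = 0.0302 µM.

0.0302 µM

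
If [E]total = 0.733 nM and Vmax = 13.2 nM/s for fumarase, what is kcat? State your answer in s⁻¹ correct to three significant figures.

kcat = Vmax/[E]total = 13.2 nM/s / 0.733 nM = 18.0 s⁻¹.

18.0 s⁻¹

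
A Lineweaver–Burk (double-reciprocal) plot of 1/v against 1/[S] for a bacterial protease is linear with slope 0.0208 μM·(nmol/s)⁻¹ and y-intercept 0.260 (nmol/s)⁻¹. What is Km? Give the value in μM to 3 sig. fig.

y-intercept = 1/Vmax ⇒ Vmax = 3.85 nmol/s; slope = Km/Vmax ⇒ Km = slope × Vmax.
Km = 0.0208 × 3.85 = 0.0800 μM.

0.0800 μM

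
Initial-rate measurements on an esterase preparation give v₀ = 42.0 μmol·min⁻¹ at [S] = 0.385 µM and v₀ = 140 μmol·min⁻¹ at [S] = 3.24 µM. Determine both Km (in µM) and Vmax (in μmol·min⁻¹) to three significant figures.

Km = 1.49 µM; Vmax = 204 μmol·min⁻¹

From v = Vmax[S]/(Km+[S]), each point gives Vmax = v(Km+[S])/[S].
Equating: 42.0(Km+0.385)/0.385 = 140(Km+3.24)/3.24.
109.1·Km + 42.0 = 43.21·Km + 140, so (109.1 − 43.21)·Km = 140 − 42.0.
Km = 98.00/65.88 = 1.49 µM; then Vmax = 42.0(1.49+0.385)/0.385 = 204 μmol·min⁻¹.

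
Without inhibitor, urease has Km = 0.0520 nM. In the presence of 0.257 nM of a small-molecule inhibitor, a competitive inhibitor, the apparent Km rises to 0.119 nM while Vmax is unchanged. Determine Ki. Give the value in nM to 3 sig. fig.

Competitive: Km,app = α·Km with α = 1 + [I]/Ki.
α = Km,app/Km = 0.119/0.0520 = 2.288.
Ki = [I]/(α − 1) = 0.257/1.288 = 0.199 nM.

0.199 nM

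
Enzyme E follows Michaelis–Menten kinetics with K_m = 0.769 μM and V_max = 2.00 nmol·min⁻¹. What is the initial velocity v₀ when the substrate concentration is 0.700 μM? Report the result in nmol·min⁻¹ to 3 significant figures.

v = Vmax·[S]/(Km + [S]) = 2.00 × 0.700 / (0.769 + 0.700)
  = 1.400 / 1.469 = 0.953 nmol·min⁻¹.

0.953 nmol·min⁻¹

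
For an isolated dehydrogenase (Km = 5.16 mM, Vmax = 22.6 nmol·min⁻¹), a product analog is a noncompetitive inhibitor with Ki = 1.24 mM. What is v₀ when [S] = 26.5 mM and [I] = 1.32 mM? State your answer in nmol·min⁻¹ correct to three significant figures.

With α = 1 + [I]/Ki = 1 + 1.32/1.24 = 2.065, the noncompetitive rate law is v = (Vmax/α)·[S] / (Km + [S]).
v = (22.6/2.065)×26.5 / (5.16 + 26.5) = 290.1/31.66 = 9.16 nmol·min⁻¹.

9.16 nmol·min⁻¹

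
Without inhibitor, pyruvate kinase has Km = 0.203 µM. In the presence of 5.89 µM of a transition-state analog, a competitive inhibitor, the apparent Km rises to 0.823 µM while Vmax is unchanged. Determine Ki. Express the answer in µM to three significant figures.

1.93 µM

Competitive: Km,app = α·Km with α = 1 + [I]/Ki.
α = Km,app/Km = 0.823/0.203 = 4.054.
Since α = 1 + [I]/Ki, [I]/Ki = 4.054 − 1 = 3.054 and Ki = 5.89/3.054 = 1.93 µM.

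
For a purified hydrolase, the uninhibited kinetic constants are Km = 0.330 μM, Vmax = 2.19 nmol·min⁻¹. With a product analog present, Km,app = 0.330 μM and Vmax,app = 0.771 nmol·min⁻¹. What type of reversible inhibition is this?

noncompetitive

Vmax decreases (2.19 → 0.771 nmol·min⁻¹) while Km is unchanged — pure noncompetitive inhibition.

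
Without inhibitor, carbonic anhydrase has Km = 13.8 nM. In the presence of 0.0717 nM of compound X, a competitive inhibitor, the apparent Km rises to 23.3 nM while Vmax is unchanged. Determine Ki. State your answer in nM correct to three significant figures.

0.104 nM

Competitive: Km,app = α·Km with α = 1 + [I]/Ki.
α = Km,app/Km = 23.3/13.8 = 1.688.
Since α = 1 + [I]/Ki, [I]/Ki = 1.688 − 1 = 0.6884 and Ki = 0.0717/0.6884 = 0.104 nM.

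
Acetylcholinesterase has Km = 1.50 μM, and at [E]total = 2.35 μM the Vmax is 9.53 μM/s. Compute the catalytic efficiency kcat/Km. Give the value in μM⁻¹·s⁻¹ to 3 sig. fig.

2.70 μM⁻¹·s⁻¹

kcat = Vmax/[E]total = 9.53/2.35 = 4.06 s⁻¹.
kcat/Km = 4.06/1.50 = 2.70 μM⁻¹·s⁻¹.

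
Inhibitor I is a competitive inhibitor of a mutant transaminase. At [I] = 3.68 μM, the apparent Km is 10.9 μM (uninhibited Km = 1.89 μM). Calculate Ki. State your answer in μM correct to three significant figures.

0.772 μM

Competitive: Km,app = α·Km with α = 1 + [I]/Ki.
α = Km,app/Km = 10.9/1.89 = 5.767.
Since α = 1 + [I]/Ki, [I]/Ki = 5.767 − 1 = 4.767 and Ki = 3.68/4.767 = 0.772 μM.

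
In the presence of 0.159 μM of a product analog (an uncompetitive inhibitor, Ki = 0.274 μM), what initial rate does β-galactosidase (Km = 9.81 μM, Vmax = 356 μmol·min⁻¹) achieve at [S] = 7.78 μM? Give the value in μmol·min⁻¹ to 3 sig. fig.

α = 1 + [I]/Ki = 1 + 0.159/0.274 = 1.580.
For an uncompetitive inhibitor, both parameters are divided by α, giving Vmax/α and Km/α: Km,app = 6.21 μM, Vmax,app = 225 μmol·min⁻¹.
v = Vmax,app·[S]/(Km,app + [S]) = 225 × 7.78/(6.21 + 7.78) = 125 μmol·min⁻¹.

125 μmol·min⁻¹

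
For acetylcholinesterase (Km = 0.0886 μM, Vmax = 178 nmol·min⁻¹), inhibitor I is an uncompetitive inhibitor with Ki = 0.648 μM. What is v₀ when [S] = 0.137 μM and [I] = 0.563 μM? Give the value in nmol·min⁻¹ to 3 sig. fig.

With α = 1 + [I]/Ki = 1 + 0.563/0.648 = 1.869, the uncompetitive rate law is v = (Vmax/α)·[S] / (Km/α + [S]).
v = (178/1.869)×0.137 / (0.0886/1.869 + 0.137) = 13.05/0.1844 = 70.8 nmol·min⁻¹.

70.8 nmol·min⁻¹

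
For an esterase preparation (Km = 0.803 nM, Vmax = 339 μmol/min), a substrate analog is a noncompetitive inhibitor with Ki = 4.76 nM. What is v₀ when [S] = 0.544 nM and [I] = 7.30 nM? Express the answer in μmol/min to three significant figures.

54.0 μmol/min

α = 1 + [I]/Ki = 1 + 7.30/4.76 = 2.534.
For a noncompetitive inhibitor, Vmax is reduced to Vmax/α while Km is unchanged: Km,app = 0.803 nM, Vmax,app = 134 μmol/min.
v = Vmax,app·[S]/(Km,app + [S]) = 134 × 0.544/(0.803 + 0.544) = 54.0 μmol/min.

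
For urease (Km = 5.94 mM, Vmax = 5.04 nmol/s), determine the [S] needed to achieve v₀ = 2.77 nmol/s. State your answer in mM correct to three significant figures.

7.25 mM

The required fractional saturation is v/Vmax = 2.77/5.04 = 0.5496.
Then [S]/(Km+[S]) = 0.5496 ⇒ [S] = 5.94 × 0.5496/(1 − 0.5496) = 7.25 mM.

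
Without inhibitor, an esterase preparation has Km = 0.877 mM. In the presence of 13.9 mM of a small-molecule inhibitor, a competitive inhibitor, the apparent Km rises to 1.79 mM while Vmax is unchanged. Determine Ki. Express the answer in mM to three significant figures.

13.4 mM

Competitive: Km,app = α·Km with α = 1 + [I]/Ki.
α = Km,app/Km = 1.79/0.877 = 2.041.
Ki = [I]/(α − 1) = 13.9/1.041 = 13.4 mM.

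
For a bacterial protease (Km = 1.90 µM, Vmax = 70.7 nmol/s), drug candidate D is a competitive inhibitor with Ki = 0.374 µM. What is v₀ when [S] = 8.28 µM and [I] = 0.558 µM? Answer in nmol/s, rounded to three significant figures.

45.0 nmol/s

α = 1 + [I]/Ki = 1 + 0.558/0.374 = 2.492.
For a competitive inhibitor, Vmax is unchanged and the apparent Km becomes α·Km: Km,app = 4.73 µM, Vmax,app = 70.7 nmol/s.
v = Vmax,app·[S]/(Km,app + [S]) = 70.7 × 8.28/(4.73 + 8.28) = 45.0 nmol/s.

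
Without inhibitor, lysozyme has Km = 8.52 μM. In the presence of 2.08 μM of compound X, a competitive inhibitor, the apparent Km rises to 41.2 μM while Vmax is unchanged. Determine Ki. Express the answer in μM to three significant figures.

0.542 μM

Competitive: Km,app = α·Km with α = 1 + [I]/Ki.
α = Km,app/Km = 41.2/8.52 = 4.836.
Since α = 1 + [I]/Ki, [I]/Ki = 4.836 − 1 = 3.836 and Ki = 2.08/3.836 = 0.542 μM.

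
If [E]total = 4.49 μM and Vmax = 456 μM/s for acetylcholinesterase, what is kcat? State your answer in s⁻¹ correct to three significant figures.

102 s⁻¹

kcat = Vmax/[E]total = 456 μM/s / 4.49 μM = 102 s⁻¹.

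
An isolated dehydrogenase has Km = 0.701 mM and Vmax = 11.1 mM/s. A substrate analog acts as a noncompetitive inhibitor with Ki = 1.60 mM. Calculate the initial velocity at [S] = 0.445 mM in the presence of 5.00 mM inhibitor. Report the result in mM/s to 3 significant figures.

1.04 mM/s

With α = 1 + [I]/Ki = 1 + 5.00/1.60 = 4.125, the noncompetitive rate law is v = (Vmax/α)·[S] / (Km + [S]).
v = (11.1/4.125)×0.445 / (0.701 + 0.445) = 1.197/1.146 = 1.04 mM/s.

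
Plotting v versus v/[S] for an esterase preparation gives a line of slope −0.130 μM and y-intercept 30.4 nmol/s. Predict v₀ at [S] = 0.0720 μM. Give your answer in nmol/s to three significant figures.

In the Eadie–Hofstee form v = Vmax − Km·(v/[S]), the slope is −Km and the intercept is Vmax, so Km = 0.130 μM and Vmax = 30.4 nmol/s.
v = 30.4 × 0.0720/(0.130 + 0.0720) = 10.8 nmol/s.

10.8 nmol/s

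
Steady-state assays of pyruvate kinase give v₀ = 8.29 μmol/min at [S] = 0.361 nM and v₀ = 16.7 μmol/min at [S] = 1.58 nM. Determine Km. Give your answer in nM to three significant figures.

0.679 nM

From v = Vmax[S]/(Km+[S]), each point gives Vmax = v(Km+[S])/[S].
Equating: 8.29(Km+0.361)/0.361 = 16.7(Km+1.58)/1.58.
22.96·Km + 8.29 = 10.57·Km + 16.7, so (22.96 − 10.57)·Km = 16.7 − 8.29.
Km = 8.410/12.39 = 0.679 nM; then Vmax = 8.29(0.679+0.361)/0.361 = 23.9 μmol/min.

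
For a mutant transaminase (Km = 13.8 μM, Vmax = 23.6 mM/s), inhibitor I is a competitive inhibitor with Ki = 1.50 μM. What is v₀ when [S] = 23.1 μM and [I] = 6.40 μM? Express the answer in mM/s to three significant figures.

With α = 1 + [I]/Ki = 1 + 6.40/1.50 = 5.267, the competitive rate law is v = Vmax[S] / (αKm + [S]).
v = 23.6×23.1 / (5.267×13.8 + 23.1) = 545.2/95.78 = 5.69 mM/s.

5.69 mM/s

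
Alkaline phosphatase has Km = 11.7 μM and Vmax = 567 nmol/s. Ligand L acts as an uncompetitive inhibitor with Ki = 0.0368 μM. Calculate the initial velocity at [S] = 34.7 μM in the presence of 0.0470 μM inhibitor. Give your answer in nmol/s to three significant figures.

217 nmol/s

With α = 1 + [I]/Ki = 1 + 0.0470/0.0368 = 2.277, the uncompetitive rate law is v = (Vmax/α)·[S] / (Km/α + [S]).
v = (567/2.277)×34.7 / (11.7/2.277 + 34.7) = 8640/39.84 = 217 nmol/s.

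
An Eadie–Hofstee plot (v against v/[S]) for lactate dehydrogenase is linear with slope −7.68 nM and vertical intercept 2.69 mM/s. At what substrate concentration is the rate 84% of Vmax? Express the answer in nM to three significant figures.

40.3 nM

The Eadie–Hofstee slope gives Km = 7.68 nM (slope = −Km).
v/Vmax = [S]/(Km+[S]) = 0.84 ⇒ [S] = Km·0.84/(1−0.84) = 7.68 × 5.250 = 40.3 nM.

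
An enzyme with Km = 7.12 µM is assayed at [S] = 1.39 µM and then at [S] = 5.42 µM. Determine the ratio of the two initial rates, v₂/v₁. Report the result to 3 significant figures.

2.65

Since Vmax cancels, v₂/v₁ = [S]₂(Km+[S]₁) / [S]₁(Km+[S]₂).
= 5.42×(7.12+1.39) / (1.39×(7.12+5.42)) = 46.12/17.43 = 2.65.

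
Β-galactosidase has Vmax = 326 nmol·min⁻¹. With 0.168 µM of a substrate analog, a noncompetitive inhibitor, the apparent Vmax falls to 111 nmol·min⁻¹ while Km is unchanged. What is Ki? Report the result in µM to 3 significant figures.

0.0867 µM

Noncompetitive: Vmax,app = Vmax/α with α = 1 + [I]/Ki.
α = Vmax/Vmax,app = 326/111 = 2.937.
Ki = [I]/(α − 1) = 0.168/1.937 = 0.0867 µM.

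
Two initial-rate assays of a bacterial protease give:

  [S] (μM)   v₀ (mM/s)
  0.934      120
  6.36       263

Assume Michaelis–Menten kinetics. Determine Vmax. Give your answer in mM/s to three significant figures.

In reciprocal form, 1/v = (Km/Vmax)·(1/[S]) + 1/Vmax. The two points give (1/[S], 1/v) = (1.071, 0.008333) and (0.1572, 0.003802).
Slope = (0.008333 − 0.003802)/(1.071 − 0.1572) = 0.004960; intercept = 0.008333 − 0.004960×1.071 = 0.003022.
Vmax = 1/intercept = 331 mM/s; Km = slope × Vmax = 0.004960 × 331 = 1.64 μM.

331 mM/s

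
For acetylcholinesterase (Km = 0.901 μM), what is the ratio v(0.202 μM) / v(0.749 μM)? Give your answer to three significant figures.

0.403

The fractional saturations are [S]/(Km+[S]) = 0.749/1.650 = 0.4539 and 0.202/1.103 = 0.1831.
v₂/v₁ is just their ratio: 0.1831/0.4539 = 0.403.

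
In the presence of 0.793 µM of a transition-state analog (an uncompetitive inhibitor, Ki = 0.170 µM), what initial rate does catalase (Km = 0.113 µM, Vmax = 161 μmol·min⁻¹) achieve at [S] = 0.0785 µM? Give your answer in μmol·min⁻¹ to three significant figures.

With α = 1 + [I]/Ki = 1 + 0.793/0.170 = 5.665, the uncompetitive rate law is v = (Vmax/α)·[S] / (Km/α + [S]).
v = (161/5.665)×0.0785 / (0.113/5.665 + 0.0785) = 2.231/0.09845 = 22.7 μmol·min⁻¹.

22.7 μmol·min⁻¹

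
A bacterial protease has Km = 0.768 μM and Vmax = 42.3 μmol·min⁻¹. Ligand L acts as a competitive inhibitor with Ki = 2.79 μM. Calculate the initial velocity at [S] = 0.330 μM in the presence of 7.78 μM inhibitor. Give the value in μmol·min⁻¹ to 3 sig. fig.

4.31 μmol·min⁻¹

With α = 1 + [I]/Ki = 1 + 7.78/2.79 = 3.789, the competitive rate law is v = Vmax[S] / (αKm + [S]).
v = 42.3×0.330 / (3.789×0.768 + 0.330) = 13.96/3.240 = 4.31 μmol·min⁻¹.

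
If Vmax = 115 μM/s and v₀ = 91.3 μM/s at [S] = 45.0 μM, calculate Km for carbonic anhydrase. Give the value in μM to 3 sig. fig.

11.7 μM

v/Vmax = 91.3/115 = 0.7939 = [S]/(Km+[S]).
So Km + [S] = [S]/0.7939 = 56.68 μM, giving Km = 56.68 − 45.0 = 11.7 μM.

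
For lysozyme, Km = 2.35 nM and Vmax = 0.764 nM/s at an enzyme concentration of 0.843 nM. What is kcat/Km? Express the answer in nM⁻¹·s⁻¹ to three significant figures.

0.386 nM⁻¹·s⁻¹

kcat = Vmax/[E]total = 0.764/0.843 = 0.906 s⁻¹.
kcat/Km = 0.906/2.35 = 0.386 nM⁻¹·s⁻¹.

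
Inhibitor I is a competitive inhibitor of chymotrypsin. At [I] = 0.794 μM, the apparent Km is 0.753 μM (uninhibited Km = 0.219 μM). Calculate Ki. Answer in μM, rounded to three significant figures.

0.326 μM

Competitive: Km,app = α·Km with α = 1 + [I]/Ki.
α = Km,app/Km = 0.753/0.219 = 3.438.
Since α = 1 + [I]/Ki, [I]/Ki = 3.438 − 1 = 2.438 and Ki = 0.794/2.438 = 0.326 μM.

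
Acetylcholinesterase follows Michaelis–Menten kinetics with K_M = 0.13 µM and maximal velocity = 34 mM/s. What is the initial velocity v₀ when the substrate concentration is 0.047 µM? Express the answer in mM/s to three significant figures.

9.03 mM/s

v = Vmax·[S]/(Km + [S]) = 34 × 0.047 / (0.13 + 0.047)
  = 1.598 / 0.1770 = 9.03 mM/s.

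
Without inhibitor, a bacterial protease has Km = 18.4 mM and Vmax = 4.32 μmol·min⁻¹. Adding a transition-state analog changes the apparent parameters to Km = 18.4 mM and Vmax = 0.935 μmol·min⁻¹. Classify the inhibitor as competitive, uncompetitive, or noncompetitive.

Vmax decreases (4.32 → 0.935 μmol·min⁻¹) while Km is unchanged — pure noncompetitive inhibition.

noncompetitive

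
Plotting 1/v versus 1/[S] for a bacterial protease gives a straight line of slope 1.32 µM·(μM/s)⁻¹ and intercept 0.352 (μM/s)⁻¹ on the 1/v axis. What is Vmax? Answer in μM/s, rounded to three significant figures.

The y-intercept of a Lineweaver–Burk plot equals 1/Vmax, so Vmax = 1/0.352 = 2.84 μM/s.

2.84 μM/s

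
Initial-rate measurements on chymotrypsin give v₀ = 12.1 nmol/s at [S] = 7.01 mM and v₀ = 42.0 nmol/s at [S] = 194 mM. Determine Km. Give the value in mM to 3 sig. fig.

In reciprocal form, 1/v = (Km/Vmax)·(1/[S]) + 1/Vmax. The two points give (1/[S], 1/v) = (0.1427, 0.08264) and (0.005155, 0.02381).
Slope = (0.08264 − 0.02381)/(0.1427 − 0.005155) = 0.4279; intercept = 0.08264 − 0.4279×0.1427 = 0.02160.
Vmax = 1/intercept = 46.3 nmol/s; Km = slope × Vmax = 0.4279 × 46.3 = 19.8 mM.

19.8 mM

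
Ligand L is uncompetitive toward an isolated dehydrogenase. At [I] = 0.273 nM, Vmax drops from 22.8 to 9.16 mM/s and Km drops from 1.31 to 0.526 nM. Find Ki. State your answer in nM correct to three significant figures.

Uncompetitive: Vmax,app = Vmax/α (and Km,app = Km/α) with α = 1 + [I]/Ki.
α = Vmax/Vmax,app = 22.8/9.16 = 2.489.
Since α = 1 + [I]/Ki, [I]/Ki = 2.489 − 1 = 1.489 and Ki = 0.273/1.489 = 0.183 nM.

0.183 nM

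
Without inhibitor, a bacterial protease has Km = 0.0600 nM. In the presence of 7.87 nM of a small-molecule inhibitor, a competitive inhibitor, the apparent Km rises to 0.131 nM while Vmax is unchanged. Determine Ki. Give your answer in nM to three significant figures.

6.65 nM

Competitive: Km,app = α·Km with α = 1 + [I]/Ki.
α = Km,app/Km = 0.131/0.0600 = 2.183.
Ki = [I]/(α − 1) = 7.87/1.183 = 6.65 nM.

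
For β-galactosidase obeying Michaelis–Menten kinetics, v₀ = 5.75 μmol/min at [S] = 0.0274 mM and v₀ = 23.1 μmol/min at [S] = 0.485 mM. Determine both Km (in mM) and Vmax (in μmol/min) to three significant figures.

In reciprocal form, 1/v = (Km/Vmax)·(1/[S]) + 1/Vmax. The two points give (1/[S], 1/v) = (36.50, 0.1739) and (2.062, 0.04329).
Slope = (0.1739 − 0.04329)/(36.50 − 2.062) = 0.003793; intercept = 0.1739 − 0.003793×36.50 = 0.03547.
Vmax = 1/intercept = 28.2 μmol/min; Km = slope × Vmax = 0.003793 × 28.2 = 0.107 mM.

Km = 0.107 mM; Vmax = 28.2 μmol/min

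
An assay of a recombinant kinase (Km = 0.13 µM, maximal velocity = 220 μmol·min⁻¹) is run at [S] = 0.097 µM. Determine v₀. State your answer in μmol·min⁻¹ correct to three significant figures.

[S]/(Km+[S]) = 0.097/0.2270 = 0.4273, the fractional saturation.
v = 0.4273 × Vmax = 0.4273 × 220 = 94.0 μmol·min⁻¹.

94.0 μmol·min⁻¹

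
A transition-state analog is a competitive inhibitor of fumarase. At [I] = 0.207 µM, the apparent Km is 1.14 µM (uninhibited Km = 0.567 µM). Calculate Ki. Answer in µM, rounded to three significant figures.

Competitive: Km,app = α·Km with α = 1 + [I]/Ki.
α = Km,app/Km = 1.14/0.567 = 2.011.
Ki = [I]/(α − 1) = 0.207/1.011 = 0.205 µM.

0.205 µM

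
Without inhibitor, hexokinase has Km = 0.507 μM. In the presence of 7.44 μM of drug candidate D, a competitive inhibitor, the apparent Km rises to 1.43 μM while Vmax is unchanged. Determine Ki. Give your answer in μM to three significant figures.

Competitive: Km,app = α·Km with α = 1 + [I]/Ki.
α = Km,app/Km = 1.43/0.507 = 2.821.
Ki = [I]/(α − 1) = 7.44/1.821 = 4.09 μM.

4.09 μM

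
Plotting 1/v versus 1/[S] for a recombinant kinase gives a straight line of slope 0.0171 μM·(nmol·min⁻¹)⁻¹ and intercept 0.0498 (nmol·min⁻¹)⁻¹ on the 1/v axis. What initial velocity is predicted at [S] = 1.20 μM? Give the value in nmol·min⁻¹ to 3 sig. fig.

The y-intercept is 1/Vmax, so Vmax = 1/0.0498 = 20.1 nmol·min⁻¹.
The slope is Km/Vmax, so Km = 0.0171 × 20.1 = 0.343 μM.
Then v = 20.1 × 1.20/(0.343 + 1.20) = 15.6 nmol·min⁻¹.

15.6 nmol·min⁻¹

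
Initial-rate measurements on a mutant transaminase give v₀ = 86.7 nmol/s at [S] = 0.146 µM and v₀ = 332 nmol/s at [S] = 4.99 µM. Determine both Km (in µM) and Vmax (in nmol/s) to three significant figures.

Km = 0.465 µM; Vmax = 363 nmol/s

In reciprocal form, 1/v = (Km/Vmax)·(1/[S]) + 1/Vmax. The two points give (1/[S], 1/v) = (6.849, 0.01153) and (0.2004, 0.003012).
Slope = (0.01153 − 0.003012)/(6.849 − 0.2004) = 0.001282; intercept = 0.01153 − 0.001282×6.849 = 0.002755.
Vmax = 1/intercept = 363 nmol/s; Km = slope × Vmax = 0.001282 × 363 = 0.465 µM.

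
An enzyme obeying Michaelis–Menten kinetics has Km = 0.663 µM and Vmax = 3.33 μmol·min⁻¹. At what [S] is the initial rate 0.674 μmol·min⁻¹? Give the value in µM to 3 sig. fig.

0.168 µM

Rearranging v = Vmax[S]/(Km+[S]) gives [S] = Km·v/(Vmax − v).
[S] = 0.663 × 0.674 / (3.33 − 0.674) = 0.4469/2.656 = 0.168 µM.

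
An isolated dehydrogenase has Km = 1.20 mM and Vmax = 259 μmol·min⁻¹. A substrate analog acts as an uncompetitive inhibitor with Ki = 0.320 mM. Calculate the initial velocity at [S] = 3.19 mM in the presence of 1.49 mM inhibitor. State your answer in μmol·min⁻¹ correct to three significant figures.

α = 1 + [I]/Ki = 1 + 1.49/0.320 = 5.656.
For an uncompetitive inhibitor, both parameters are divided by α, giving Vmax/α and Km/α: Km,app = 0.212 mM, Vmax,app = 45.8 μmol·min⁻¹.
v = Vmax,app·[S]/(Km,app + [S]) = 45.8 × 3.19/(0.212 + 3.19) = 42.9 μmol·min⁻¹.

42.9 μmol·min⁻¹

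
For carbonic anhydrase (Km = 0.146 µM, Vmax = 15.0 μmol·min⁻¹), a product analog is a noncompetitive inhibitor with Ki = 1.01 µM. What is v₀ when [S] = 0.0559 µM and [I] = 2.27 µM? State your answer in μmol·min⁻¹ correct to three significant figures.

1.28 μmol·min⁻¹

With α = 1 + [I]/Ki = 1 + 2.27/1.01 = 3.248, the noncompetitive rate law is v = (Vmax/α)·[S] / (Km + [S]).
v = (15.0/3.248)×0.0559 / (0.146 + 0.0559) = 0.2582/0.2019 = 1.28 μmol·min⁻¹.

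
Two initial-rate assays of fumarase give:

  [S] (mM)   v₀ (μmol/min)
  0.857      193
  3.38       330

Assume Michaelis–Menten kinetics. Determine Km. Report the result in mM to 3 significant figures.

1.07 mM

From v = Vmax[S]/(Km+[S]), each point gives Vmax = v(Km+[S])/[S].
Equating: 193(Km+0.857)/0.857 = 330(Km+3.38)/3.38.
225.2·Km + 193 = 97.63·Km + 330, so (225.2 − 97.63)·Km = 330 − 193.
Km = 137.0/127.6 = 1.07 mM; then Vmax = 193(1.07+0.857)/0.857 = 435 μmol/min.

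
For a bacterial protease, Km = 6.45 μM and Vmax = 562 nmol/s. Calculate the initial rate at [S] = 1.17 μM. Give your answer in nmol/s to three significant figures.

[S]/(Km+[S]) = 1.17/7.620 = 0.1535, the fractional saturation.
v = 0.1535 × Vmax = 0.1535 × 562 = 86.3 nmol/s.

86.3 nmol/s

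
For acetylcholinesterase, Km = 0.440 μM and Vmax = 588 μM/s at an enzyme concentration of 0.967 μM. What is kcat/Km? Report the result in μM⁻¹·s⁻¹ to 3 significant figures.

1380 μM⁻¹·s⁻¹

kcat = Vmax/[E]total = 588/0.967 = 608 s⁻¹.
kcat/Km = 608/0.440 = 1380 μM⁻¹·s⁻¹.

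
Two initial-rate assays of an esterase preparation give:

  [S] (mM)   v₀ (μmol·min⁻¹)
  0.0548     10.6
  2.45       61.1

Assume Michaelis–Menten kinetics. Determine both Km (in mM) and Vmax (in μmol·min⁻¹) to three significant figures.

Km = 0.300 mM; Vmax = 68.6 μmol·min⁻¹

In reciprocal form, 1/v = (Km/Vmax)·(1/[S]) + 1/Vmax. The two points give (1/[S], 1/v) = (18.25, 0.09434) and (0.4082, 0.01637).
Slope = (0.09434 − 0.01637)/(18.25 − 0.4082) = 0.004371; intercept = 0.09434 − 0.004371×18.25 = 0.01458.
Vmax = 1/intercept = 68.6 μmol·min⁻¹; Km = slope × Vmax = 0.004371 × 68.6 = 0.300 mM.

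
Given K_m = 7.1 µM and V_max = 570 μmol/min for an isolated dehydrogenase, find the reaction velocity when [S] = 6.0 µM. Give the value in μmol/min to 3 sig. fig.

261 μmol/min

v = Vmax·[S]/(Km + [S]) = 570 × 6.0 / (7.1 + 6.0)
  = 3420 / 13.10 = 261 μmol/min.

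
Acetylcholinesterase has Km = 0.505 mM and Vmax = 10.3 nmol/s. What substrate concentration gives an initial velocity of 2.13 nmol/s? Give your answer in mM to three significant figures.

Rearranging v = Vmax[S]/(Km+[S]) gives [S] = Km·v/(Vmax − v).
[S] = 0.505 × 2.13 / (10.3 − 2.13) = 1.076/8.170 = 0.132 mM.

0.132 mM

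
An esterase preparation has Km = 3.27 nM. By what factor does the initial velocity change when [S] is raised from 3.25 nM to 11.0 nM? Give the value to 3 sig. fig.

The fractional saturations are [S]/(Km+[S]) = 3.25/6.520 = 0.4985 and 11.0/14.27 = 0.7708.
v₂/v₁ is just their ratio: 0.7708/0.4985 = 1.55.

1.55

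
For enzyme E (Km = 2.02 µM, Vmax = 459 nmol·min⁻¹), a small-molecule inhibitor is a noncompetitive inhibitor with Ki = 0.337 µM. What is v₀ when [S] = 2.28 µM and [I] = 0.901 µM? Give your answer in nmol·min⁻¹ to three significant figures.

α = 1 + [I]/Ki = 1 + 0.901/0.337 = 3.674.
For a noncompetitive inhibitor, Vmax is reduced to Vmax/α while Km is unchanged: Km,app = 2.02 µM, Vmax,app = 125 nmol·min⁻¹.
v = Vmax,app·[S]/(Km,app + [S]) = 125 × 2.28/(2.02 + 2.28) = 66.3 nmol·min⁻¹.

66.3 nmol·min⁻¹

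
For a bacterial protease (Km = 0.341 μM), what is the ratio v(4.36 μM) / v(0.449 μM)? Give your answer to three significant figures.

Since Vmax cancels, v₂/v₁ = [S]₂(Km+[S]₁) / [S]₁(Km+[S]₂).
= 4.36×(0.341+0.449) / (0.449×(0.341+4.36)) = 3.444/2.111 = 1.63.

1.63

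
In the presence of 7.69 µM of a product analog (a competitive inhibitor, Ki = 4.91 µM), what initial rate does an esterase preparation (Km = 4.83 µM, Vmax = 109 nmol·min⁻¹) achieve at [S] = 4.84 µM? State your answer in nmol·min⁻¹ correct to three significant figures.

α = 1 + [I]/Ki = 1 + 7.69/4.91 = 2.566.
For a competitive inhibitor, Vmax is unchanged and the apparent Km becomes α·Km: Km,app = 12.4 µM, Vmax,app = 109 nmol·min⁻¹.
v = Vmax,app·[S]/(Km,app + [S]) = 109 × 4.84/(12.4 + 4.84) = 30.6 nmol·min⁻¹.

30.6 nmol·min⁻¹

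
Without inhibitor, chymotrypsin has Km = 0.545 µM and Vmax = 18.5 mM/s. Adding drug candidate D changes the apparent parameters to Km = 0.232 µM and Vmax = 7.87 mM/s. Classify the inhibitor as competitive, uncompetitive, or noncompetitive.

Both Km and Vmax decrease by the same factor (~2.35-fold) — characteristic of uncompetitive inhibition.

uncompetitive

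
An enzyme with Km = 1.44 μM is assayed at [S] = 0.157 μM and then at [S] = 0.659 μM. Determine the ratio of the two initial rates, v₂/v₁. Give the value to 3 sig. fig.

3.19

Since Vmax cancels, v₂/v₁ = [S]₂(Km+[S]₁) / [S]₁(Km+[S]₂).
= 0.659×(1.44+0.157) / (0.157×(1.44+0.659)) = 1.052/0.3295 = 3.19.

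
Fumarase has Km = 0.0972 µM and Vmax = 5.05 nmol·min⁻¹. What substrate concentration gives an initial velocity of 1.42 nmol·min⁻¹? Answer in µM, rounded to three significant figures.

Rearranging v = Vmax[S]/(Km+[S]) gives [S] = Km·v/(Vmax − v).
[S] = 0.0972 × 1.42 / (5.05 − 1.42) = 0.1380/3.630 = 0.0380 µM.

0.0380 µM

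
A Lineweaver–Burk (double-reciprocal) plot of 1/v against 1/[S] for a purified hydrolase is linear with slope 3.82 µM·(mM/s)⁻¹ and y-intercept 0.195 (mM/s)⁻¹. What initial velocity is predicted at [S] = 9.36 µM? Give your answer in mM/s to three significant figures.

1.66 mM/s

The y-intercept is 1/Vmax, so Vmax = 1/0.195 = 5.13 mM/s.
The slope is Km/Vmax, so Km = 3.82 × 5.13 = 19.6 µM.
Then v = 5.13 × 9.36/(19.6 + 9.36) = 1.66 mM/s.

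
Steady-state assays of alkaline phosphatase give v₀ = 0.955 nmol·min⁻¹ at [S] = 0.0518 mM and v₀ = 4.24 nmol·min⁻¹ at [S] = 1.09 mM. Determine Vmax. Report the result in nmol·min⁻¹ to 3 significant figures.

In reciprocal form, 1/v = (Km/Vmax)·(1/[S]) + 1/Vmax. The two points give (1/[S], 1/v) = (19.31, 1.047) and (0.9174, 0.2358).
Slope = (1.047 − 0.2358)/(19.31 − 0.9174) = 0.04412; intercept = 1.047 − 0.04412×19.31 = 0.1954.
Vmax = 1/intercept = 5.12 nmol·min⁻¹; Km = slope × Vmax = 0.04412 × 5.12 = 0.226 mM.

5.12 nmol·min⁻¹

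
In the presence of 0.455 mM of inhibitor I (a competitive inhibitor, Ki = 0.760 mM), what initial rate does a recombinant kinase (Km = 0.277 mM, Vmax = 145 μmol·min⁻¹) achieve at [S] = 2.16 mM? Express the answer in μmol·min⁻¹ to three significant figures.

With α = 1 + [I]/Ki = 1 + 0.455/0.760 = 1.599, the competitive rate law is v = Vmax[S] / (αKm + [S]).
v = 145×2.16 / (1.599×0.277 + 2.16) = 313.2/2.603 = 120 μmol·min⁻¹.

120 μmol·min⁻¹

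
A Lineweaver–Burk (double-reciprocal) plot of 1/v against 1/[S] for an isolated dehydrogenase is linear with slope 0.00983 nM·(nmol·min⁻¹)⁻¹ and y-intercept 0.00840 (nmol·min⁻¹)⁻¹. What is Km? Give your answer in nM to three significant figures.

y-intercept = 1/Vmax ⇒ Vmax = 119 nmol·min⁻¹; slope = Km/Vmax ⇒ Km = slope × Vmax.
Km = 0.00983 × 119 = 1.17 nM.

1.17 nM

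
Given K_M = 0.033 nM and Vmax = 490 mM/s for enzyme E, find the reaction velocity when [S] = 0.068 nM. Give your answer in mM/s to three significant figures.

[S]/(Km+[S]) = 0.068/0.1010 = 0.6733, the fractional saturation.
v = 0.6733 × Vmax = 0.6733 × 490 = 330 mM/s.

330 mM/s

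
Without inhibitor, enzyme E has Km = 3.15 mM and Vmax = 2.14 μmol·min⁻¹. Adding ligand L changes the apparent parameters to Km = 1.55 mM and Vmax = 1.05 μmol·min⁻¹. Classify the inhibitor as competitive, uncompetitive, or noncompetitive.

uncompetitive

Both Km and Vmax decrease by the same factor (~2.03-fold) — characteristic of uncompetitive inhibition.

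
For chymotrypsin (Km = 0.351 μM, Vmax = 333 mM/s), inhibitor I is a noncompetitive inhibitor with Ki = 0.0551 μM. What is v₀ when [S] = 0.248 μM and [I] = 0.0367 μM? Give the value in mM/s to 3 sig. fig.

82.8 mM/s

α = 1 + [I]/Ki = 1 + 0.0367/0.0551 = 1.666.
For a noncompetitive inhibitor, Vmax is reduced to Vmax/α while Km is unchanged: Km,app = 0.351 μM, Vmax,app = 200 mM/s.
v = Vmax,app·[S]/(Km,app + [S]) = 200 × 0.248/(0.351 + 0.248) = 82.8 mM/s.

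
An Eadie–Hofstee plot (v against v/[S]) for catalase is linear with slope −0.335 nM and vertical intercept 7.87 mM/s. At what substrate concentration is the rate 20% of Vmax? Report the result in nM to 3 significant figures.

The Eadie–Hofstee slope gives Km = 0.335 nM (slope = −Km).
v/Vmax = [S]/(Km+[S]) = 0.2 ⇒ [S] = Km·0.2/(1−0.2) = 0.335 × 0.2500 = 0.0838 nM.

0.0838 nM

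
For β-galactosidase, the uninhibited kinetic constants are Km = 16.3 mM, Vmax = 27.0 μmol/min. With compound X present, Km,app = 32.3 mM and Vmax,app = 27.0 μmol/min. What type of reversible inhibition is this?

competitive

Km increases (16.3 → 32.3 mM) while Vmax is unchanged — the hallmark of competitive inhibition.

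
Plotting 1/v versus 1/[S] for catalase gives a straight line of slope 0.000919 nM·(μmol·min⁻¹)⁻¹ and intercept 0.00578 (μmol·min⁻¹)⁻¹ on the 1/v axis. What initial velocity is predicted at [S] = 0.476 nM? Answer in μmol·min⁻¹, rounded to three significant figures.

130 μmol·min⁻¹

The y-intercept is 1/Vmax, so Vmax = 1/0.00578 = 173 μmol·min⁻¹.
The slope is Km/Vmax, so Km = 0.000919 × 173 = 0.159 nM.
Then v = 173 × 0.476/(0.159 + 0.476) = 130 μmol·min⁻¹.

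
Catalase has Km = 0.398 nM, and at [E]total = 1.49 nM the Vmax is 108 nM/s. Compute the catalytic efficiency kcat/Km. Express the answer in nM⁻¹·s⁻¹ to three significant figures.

kcat = Vmax/[E]total = 108/1.49 = 72.5 s⁻¹.
kcat/Km = 72.5/0.398 = 182 nM⁻¹·s⁻¹.

182 nM⁻¹·s⁻¹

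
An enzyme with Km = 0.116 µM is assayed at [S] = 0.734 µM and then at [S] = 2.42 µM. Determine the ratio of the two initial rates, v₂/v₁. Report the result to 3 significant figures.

1.11

The fractional saturations are [S]/(Km+[S]) = 0.734/0.8500 = 0.8635 and 2.42/2.536 = 0.9543.
v₂/v₁ is just their ratio: 0.9543/0.8635 = 1.11.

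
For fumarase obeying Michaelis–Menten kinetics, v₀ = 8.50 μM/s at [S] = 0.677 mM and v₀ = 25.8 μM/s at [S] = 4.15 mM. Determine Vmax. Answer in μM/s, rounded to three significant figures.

42.8 μM/s

In reciprocal form, 1/v = (Km/Vmax)·(1/[S]) + 1/Vmax. The two points give (1/[S], 1/v) = (1.477, 0.1176) and (0.2410, 0.03876).
Slope = (0.1176 − 0.03876)/(1.477 − 0.2410) = 0.06382; intercept = 0.1176 − 0.06382×1.477 = 0.02338.
Vmax = 1/intercept = 42.8 μM/s; Km = slope × Vmax = 0.06382 × 42.8 = 2.73 mM.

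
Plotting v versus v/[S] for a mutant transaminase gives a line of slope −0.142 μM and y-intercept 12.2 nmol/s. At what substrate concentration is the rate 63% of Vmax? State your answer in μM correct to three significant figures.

0.242 μM

The Eadie–Hofstee slope gives Km = 0.142 μM (slope = −Km).
v/Vmax = [S]/(Km+[S]) = 0.63 ⇒ [S] = Km·0.63/(1−0.63) = 0.142 × 1.703 = 0.242 μM.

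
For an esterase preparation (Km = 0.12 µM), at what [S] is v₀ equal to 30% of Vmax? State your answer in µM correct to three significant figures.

v/Vmax = [S]/(Km+[S]) = 0.3, so [S] = Km·0.3/(1 − 0.3) = 0.12 × 0.4286.
[S] = 0.0514 µM.

0.0514 µM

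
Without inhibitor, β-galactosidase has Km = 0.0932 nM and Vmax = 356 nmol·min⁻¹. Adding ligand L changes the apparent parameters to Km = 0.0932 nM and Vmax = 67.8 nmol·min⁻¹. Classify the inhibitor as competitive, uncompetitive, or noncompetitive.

noncompetitive

Vmax decreases (356 → 67.8 nmol·min⁻¹) while Km is unchanged — pure noncompetitive inhibition.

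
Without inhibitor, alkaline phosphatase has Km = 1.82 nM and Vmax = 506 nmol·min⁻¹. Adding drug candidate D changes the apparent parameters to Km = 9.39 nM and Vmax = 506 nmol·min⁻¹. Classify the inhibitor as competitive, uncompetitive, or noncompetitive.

Km increases (1.82 → 9.39 nM) while Vmax is unchanged — the hallmark of competitive inhibition.

competitive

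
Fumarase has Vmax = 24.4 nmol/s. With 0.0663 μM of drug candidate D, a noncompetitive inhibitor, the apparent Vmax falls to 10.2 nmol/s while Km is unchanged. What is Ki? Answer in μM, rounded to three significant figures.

0.0476 μM

Noncompetitive: Vmax,app = Vmax/α with α = 1 + [I]/Ki.
α = Vmax/Vmax,app = 24.4/10.2 = 2.392.
Since α = 1 + [I]/Ki, [I]/Ki = 2.392 − 1 = 1.392 and Ki = 0.0663/1.392 = 0.0476 μM.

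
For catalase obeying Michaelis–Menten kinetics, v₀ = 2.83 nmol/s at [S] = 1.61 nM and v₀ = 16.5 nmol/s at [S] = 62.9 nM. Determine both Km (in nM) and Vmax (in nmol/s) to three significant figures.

From v = Vmax[S]/(Km+[S]), each point gives Vmax = v(Km+[S])/[S].
Equating: 2.83(Km+1.61)/1.61 = 16.5(Km+62.9)/62.9.
1.758·Km + 2.83 = 0.2623·Km + 16.5, so (1.758 − 0.2623)·Km = 16.5 − 2.83.
Km = 13.67/1.495 = 9.14 nM; then Vmax = 2.83(9.14+1.61)/1.61 = 18.9 nmol/s.

Km = 9.14 nM; Vmax = 18.9 nmol/s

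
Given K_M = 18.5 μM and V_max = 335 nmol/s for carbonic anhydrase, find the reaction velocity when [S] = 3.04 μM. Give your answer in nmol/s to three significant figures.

47.3 nmol/s

v = Vmax·[S]/(Km + [S]) = 335 × 3.04 / (18.5 + 3.04)
  = 1018 / 21.54 = 47.3 nmol/s.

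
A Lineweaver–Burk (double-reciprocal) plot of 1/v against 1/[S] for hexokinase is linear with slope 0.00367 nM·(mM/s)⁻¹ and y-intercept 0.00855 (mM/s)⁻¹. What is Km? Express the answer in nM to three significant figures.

0.429 nM

y-intercept = 1/Vmax ⇒ Vmax = 117 mM/s; slope = Km/Vmax ⇒ Km = slope × Vmax.
Km = 0.00367 × 117 = 0.429 nM.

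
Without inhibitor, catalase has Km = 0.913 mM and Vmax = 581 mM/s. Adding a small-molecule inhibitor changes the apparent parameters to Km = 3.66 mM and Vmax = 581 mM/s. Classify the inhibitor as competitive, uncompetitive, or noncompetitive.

competitive

Km increases (0.913 → 3.66 mM) while Vmax is unchanged — the hallmark of competitive inhibition.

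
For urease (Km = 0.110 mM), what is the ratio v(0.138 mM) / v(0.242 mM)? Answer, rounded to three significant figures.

0.809

Since Vmax cancels, v₂/v₁ = [S]₂(Km+[S]₁) / [S]₁(Km+[S]₂).
= 0.138×(0.110+0.242) / (0.242×(0.110+0.138)) = 0.04858/0.06002 = 0.809.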